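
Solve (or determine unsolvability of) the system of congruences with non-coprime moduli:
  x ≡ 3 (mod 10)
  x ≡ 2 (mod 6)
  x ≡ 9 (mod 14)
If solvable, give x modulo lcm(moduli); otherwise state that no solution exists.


Moduli 10, 6, 14 are not pairwise coprime, so CRT works modulo lcm(m_i) when all pairwise compatibility conditions hold.
Pairwise compatibility: gcd(m_i, m_j) must divide a_i - a_j for every pair.
Merge one congruence at a time:
  Start: x ≡ 3 (mod 10).
  Combine with x ≡ 2 (mod 6): gcd(10, 6) = 2, and 2 - 3 = -1 is NOT divisible by 2.
    ⇒ system is inconsistent (no integer solution).

No solution (the system is inconsistent).


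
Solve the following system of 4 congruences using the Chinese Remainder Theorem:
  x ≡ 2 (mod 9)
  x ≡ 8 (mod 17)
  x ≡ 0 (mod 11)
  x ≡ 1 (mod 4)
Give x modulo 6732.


Product of moduli M = 9 · 17 · 11 · 4 = 6732.
Merge one congruence at a time:
  Start: x ≡ 2 (mod 9).
  Combine with x ≡ 8 (mod 17); new modulus lcm = 153.
    Write x = 2 + 9·t and substitute into x ≡ 8 (mod 17): 9·t ≡ 8 − 2 = 6 (mod 17).
    The inverse of 9 mod 17 is 2 (since 9·2 = 18 = 1·17 + 1), so t ≡ 2·6 = 12 ≡ 12 (mod 17).
    Then x = 2 + 9·12 = 110, valid modulo lcm(9, 17) = 153: x ≡ 110 (mod 153).
  Combine with x ≡ 0 (mod 11); new modulus lcm = 1683.
    Write x = 110 + 153·t and substitute into x ≡ 0 (mod 11): 153·t ≡ 0 − 110 = -110 (mod 11).
    Reduce coefficients mod 11: 10·t ≡ 0 (mod 11).
    The inverse of 10 mod 11 is 10 (since 10·10 = 100 = 9·11 + 1), so t ≡ 10·0 = 0 ≡ 0 (mod 11).
    Then x = 110 + 153·0 = 110, valid modulo lcm(153, 11) = 1683: x ≡ 110 (mod 1683).
  Combine with x ≡ 1 (mod 4); new modulus lcm = 6732.
    Write x = 110 + 1683·t and substitute into x ≡ 1 (mod 4): 1683·t ≡ 1 − 110 = -109 (mod 4).
    Reduce coefficients mod 4: 3·t ≡ 3 (mod 4).
    The inverse of 3 mod 4 is 3 (since 3·3 = 9 = 2·4 + 1), so t ≡ 3·3 = 9 ≡ 1 (mod 4).
    Then x = 110 + 1683·1 = 1793, valid modulo lcm(1683, 4) = 6732: x ≡ 1793 (mod 6732).
Verify against each original: 1793 mod 9 = 2, 1793 mod 17 = 8, 1793 mod 11 = 0, 1793 mod 4 = 1.

x ≡ 1793 (mod 6732).


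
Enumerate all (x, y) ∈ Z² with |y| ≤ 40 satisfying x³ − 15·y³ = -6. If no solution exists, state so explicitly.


The equation is x³ - 15y³ = -6. For fixed y, x³ = 15·y³ − 6, so a solution requires the RHS to be a perfect cube.
Strategy: iterate y from -40 to 40, compute RHS = 15·y³ − 6, and check whether it is a (positive or negative) perfect cube.
Check small values of y:
  y = 0: RHS = -6 is not a perfect cube.
  y = 1: RHS = 9 is not a perfect cube.
  y = -1: RHS = -21 is not a perfect cube.
  y = 2: RHS = 114 is not a perfect cube.
  y = -2: RHS = -126 is not a perfect cube.
  y = 3: RHS = 399 is not a perfect cube.
  y = -3: RHS = -411 is not a perfect cube.
Continuing the search up to |y| = 40 finds no solutions either.
No (x, y) in the scanned range satisfies the equation.

No integer solutions with |y| ≤ 40.


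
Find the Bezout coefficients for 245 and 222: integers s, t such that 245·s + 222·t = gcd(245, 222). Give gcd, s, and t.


Euclidean algorithm on (245, 222) — divide until remainder is 0:
  245 = 1 · 222 + 23
  222 = 9 · 23 + 15
  23 = 1 · 15 + 8
  15 = 1 · 8 + 7
  8 = 1 · 7 + 1
  7 = 7 · 1 + 0
gcd(245, 222) = 1.
Track Bezout coefficients alongside the remainders: start with r₀ = 245 = a·1 + b·0 (s = 1, t = 0) and r₁ = 222 = a·0 + b·1 (s = 0, t = 1); each new remainder r_{k+1} = r_{k-1} − q_k·r_k inherits s_{k+1} = s_{k-1} − q_k·s_k, t_{k+1} = t_{k-1} − q_k·t_k, so r_k = a·s_k + b·t_k at every step:
  q = 1: r = 23, s = 1 − 1·0 = 1, t = 0 − 1·1 = -1  (check: 245·1 + 222·(-1) = 23)
  q = 9: r = 15, s = 0 − 9·1 = -9, t = 1 − 9·(-1) = 10  (check: 245·(-9) + 222·10 = 15)
  q = 1: r = 8, s = 1 − 1·(-9) = 10, t = -1 − 1·10 = -11  (check: 245·10 + 222·(-11) = 8)
  q = 1: r = 7, s = -9 − 1·10 = -19, t = 10 − 1·(-11) = 21  (check: 245·(-19) + 222·21 = 7)
  q = 1: r = 1, s = 10 − 1·(-19) = 29, t = -11 − 1·21 = -32  (check: 245·29 + 222·(-32) = 1)
The row with r = 1 (the gcd) gives the Bezout coefficients s = 29, t = -32.
Result: 245 · (29) + 222 · (-32) = 1.

gcd(245, 222) = 1; s = 29, t = -32 (check: 245·29 + 222·(-32) = 1).


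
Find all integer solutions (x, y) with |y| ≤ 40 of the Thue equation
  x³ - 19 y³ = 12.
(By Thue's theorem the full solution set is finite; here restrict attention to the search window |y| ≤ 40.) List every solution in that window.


The equation is x³ - 19y³ = 12. For fixed y, x³ = 19·y³ + 12, so a solution requires the RHS to be a perfect cube.
Strategy: iterate y from -40 to 40, compute RHS = 19·y³ + 12, and check whether it is a (positive or negative) perfect cube.
Check small values of y:
  y = 0: RHS = 12 is not a perfect cube.
  y = 1: RHS = 31 is not a perfect cube.
  y = -1: RHS = -7 is not a perfect cube.
  y = 2: RHS = 164 is not a perfect cube.
  y = -2: RHS = -140 is not a perfect cube.
  y = 3: RHS = 525 is not a perfect cube.
  y = -3: RHS = -501 is not a perfect cube.
Continuing the search up to |y| = 40 finds no solutions either.
No (x, y) in the scanned range satisfies the equation.

No integer solutions with |y| ≤ 40.


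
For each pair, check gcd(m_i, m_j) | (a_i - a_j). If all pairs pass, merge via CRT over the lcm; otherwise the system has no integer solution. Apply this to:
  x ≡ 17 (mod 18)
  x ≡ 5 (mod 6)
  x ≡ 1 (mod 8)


Moduli 18, 6, 8 are not pairwise coprime, so CRT works modulo lcm(m_i) when all pairwise compatibility conditions hold.
Pairwise compatibility: gcd(m_i, m_j) must divide a_i - a_j for every pair.
Merge one congruence at a time:
  Start: x ≡ 17 (mod 18).
  Combine with x ≡ 5 (mod 6): gcd(18, 6) = 6; 5 - 17 = -12, which IS divisible by 6, so compatible.
    Write x = 17 + 18·t and substitute into x ≡ 5 (mod 6): 18·t ≡ 5 − 17 = -12 (mod 6).
    Divide the congruence (and modulus) by g = 6: 3·t ≡ -2 (mod 1).
    Modulo 1 every t works; take t = 0.
    Then x = 17 + 18·0 = 17, valid modulo lcm(18, 6) = 18: x ≡ 17 (mod 18).
  Combine with x ≡ 1 (mod 8): gcd(18, 8) = 2; 1 - 17 = -16, which IS divisible by 2, so compatible.
    Write x = 17 + 18·t and substitute into x ≡ 1 (mod 8): 18·t ≡ 1 − 17 = -16 (mod 8).
    Divide the congruence (and modulus) by g = 2: 9·t ≡ -8 (mod 4).
    Reduce coefficients mod 4: 1·t ≡ 0 (mod 4).
    So t ≡ 0 (mod 4).
    Then x = 17 + 18·0 = 17, valid modulo lcm(18, 8) = 72: x ≡ 17 (mod 72).
Verify: 17 mod 18 = 17, 17 mod 6 = 5, 17 mod 8 = 1.

x ≡ 17 (mod 72).


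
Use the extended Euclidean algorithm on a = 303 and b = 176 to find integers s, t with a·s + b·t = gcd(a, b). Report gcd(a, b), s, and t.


Euclidean algorithm on (303, 176) — divide until remainder is 0:
  303 = 1 · 176 + 127
  176 = 1 · 127 + 49
  127 = 2 · 49 + 29
  49 = 1 · 29 + 20
  29 = 1 · 20 + 9
  20 = 2 · 9 + 2
  9 = 4 · 2 + 1
  2 = 2 · 1 + 0
gcd(303, 176) = 1.
Track Bezout coefficients alongside the remainders: start with r₀ = 303 = a·1 + b·0 (s = 1, t = 0) and r₁ = 176 = a·0 + b·1 (s = 0, t = 1); each new remainder r_{k+1} = r_{k-1} − q_k·r_k inherits s_{k+1} = s_{k-1} − q_k·s_k, t_{k+1} = t_{k-1} − q_k·t_k, so r_k = a·s_k + b·t_k at every step:
  q = 1: r = 127, s = 1 − 1·0 = 1, t = 0 − 1·1 = -1  (check: 303·1 + 176·(-1) = 127)
  q = 1: r = 49, s = 0 − 1·1 = -1, t = 1 − 1·(-1) = 2  (check: 303·(-1) + 176·2 = 49)
  q = 2: r = 29, s = 1 − 2·(-1) = 3, t = -1 − 2·2 = -5  (check: 303·3 + 176·(-5) = 29)
  q = 1: r = 20, s = -1 − 1·3 = -4, t = 2 − 1·(-5) = 7  (check: 303·(-4) + 176·7 = 20)
  q = 1: r = 9, s = 3 − 1·(-4) = 7, t = -5 − 1·7 = -12  (check: 303·7 + 176·(-12) = 9)
  q = 2: r = 2, s = -4 − 2·7 = -18, t = 7 − 2·(-12) = 31  (check: 303·(-18) + 176·31 = 2)
  q = 4: r = 1, s = 7 − 4·(-18) = 79, t = -12 − 4·31 = -136  (check: 303·79 + 176·(-136) = 1)
The row with r = 1 (the gcd) gives the Bezout coefficients s = 79, t = -136.
Result: 303 · (79) + 176 · (-136) = 1.

gcd(303, 176) = 1; s = 79, t = -136 (check: 303·79 + 176·(-136) = 1).


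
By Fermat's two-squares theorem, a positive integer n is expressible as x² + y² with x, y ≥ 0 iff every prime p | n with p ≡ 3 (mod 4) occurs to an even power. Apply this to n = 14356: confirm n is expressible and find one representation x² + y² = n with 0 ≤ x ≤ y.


Step 1: Factor n = 14356 = 2^2 · 37 · 97.
Step 2: Check the mod-4 condition on each prime factor: 2 = 2 (special); 37 ≡ 1 (mod 4), exponent 1; 97 ≡ 1 (mod 4), exponent 1.
All primes ≡ 3 (mod 4) appear to even exponent (or don't appear), so by the two-squares theorem n IS expressible as a sum of two squares.
Step 3: Build a representation. Group n = k² · m with k = 2 and m = 37 · 97 = 3589 (a product of primes ≡ 1 (mod 4)); a representation of m scales to one of n via (k·x)² + (k·y)² = k²(x² + y²). Each prime p ≡ 1 (mod 4) is itself a sum of two squares; find a² by testing p − a² for a perfect square:
  37: 37 − 1² = 36 = 6² ⇒ 37 = 1² + 6².
  97: 97 − 1² = 96, 97 − 2² = 93, 97 − 3² = 88, 97 − 4² = 81 = 9² ⇒ 97 = 4² + 9².
  Combine using the Brahmagupta–Fibonacci identity (a² + b²)(c² + d²) = (ac − bd)² + (ad + bc)² = (ac + bd)² + (ad − bc)²:
  37 · 97 = 3589: from (1² + 6²)(4² + 9²), take (1·4 − 6·9, 1·9 + 6·4) = (4 − 54, 9 + 24) = (-50, 33); dropping signs (only squares matter) gives (50, 33); check 50² + 33² = 2500 + 1089 = 3589 ✓.
  Scale by k = 2: (2·50, 2·33) = (100, 66).
Step 4: Order so x ≤ y and verify: 66² + 100² = 4356 + 10000 = 14356 = n. ✓

n = 14356 = 66² + 100² (one valid representation with x ≤ y).


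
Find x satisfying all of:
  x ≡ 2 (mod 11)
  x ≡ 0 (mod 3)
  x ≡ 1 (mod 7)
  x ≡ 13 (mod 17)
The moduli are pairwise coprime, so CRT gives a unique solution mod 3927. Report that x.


Product of moduli M = 11 · 3 · 7 · 17 = 3927.
Merge one congruence at a time:
  Start: x ≡ 2 (mod 11).
  Combine with x ≡ 0 (mod 3); new modulus lcm = 33.
    Write x = 2 + 11·t and substitute into x ≡ 0 (mod 3): 11·t ≡ 0 − 2 = -2 (mod 3).
    Reduce coefficients mod 3: 2·t ≡ 1 (mod 3).
    The inverse of 2 mod 3 is 2 (since 2·2 = 4 = 1·3 + 1), so t ≡ 2·1 = 2 ≡ 2 (mod 3).
    Then x = 2 + 11·2 = 24, valid modulo lcm(11, 3) = 33: x ≡ 24 (mod 33).
  Combine with x ≡ 1 (mod 7); new modulus lcm = 231.
    Write x = 24 + 33·t and substitute into x ≡ 1 (mod 7): 33·t ≡ 1 − 24 = -23 (mod 7).
    Reduce coefficients mod 7: 5·t ≡ 5 (mod 7).
    The inverse of 5 mod 7 is 3 (since 5·3 = 15 = 2·7 + 1), so t ≡ 3·5 = 15 ≡ 1 (mod 7).
    Then x = 24 + 33·1 = 57, valid modulo lcm(33, 7) = 231: x ≡ 57 (mod 231).
  Combine with x ≡ 13 (mod 17); new modulus lcm = 3927.
    Write x = 57 + 231·t and substitute into x ≡ 13 (mod 17): 231·t ≡ 13 − 57 = -44 (mod 17).
    Reduce coefficients mod 17: 10·t ≡ 7 (mod 17).
    The inverse of 10 mod 17 is 12 (since 10·12 = 120 = 7·17 + 1), so t ≡ 12·7 = 84 ≡ 16 (mod 17).
    Then x = 57 + 231·16 = 3753, valid modulo lcm(231, 17) = 3927: x ≡ 3753 (mod 3927).
Verify against each original: 3753 mod 11 = 2, 3753 mod 3 = 0, 3753 mod 7 = 1, 3753 mod 17 = 13.

x ≡ 3753 (mod 3927).


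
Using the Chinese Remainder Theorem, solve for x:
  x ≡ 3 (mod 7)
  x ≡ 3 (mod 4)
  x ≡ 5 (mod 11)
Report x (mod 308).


Moduli 7, 4, 11 are pairwise coprime; by CRT there is a unique solution modulo M = 7 · 4 · 11 = 308.
Solve pairwise, accumulating the modulus:
  Start with x ≡ 3 (mod 7).
  Combine with x ≡ 3 (mod 4): since gcd(7, 4) = 1, we get a unique residue mod 28.
    Write x = 3 + 7·t and substitute into x ≡ 3 (mod 4): 7·t ≡ 3 − 3 = 0 (mod 4).
    Reduce coefficients mod 4: 3·t ≡ 0 (mod 4).
    The inverse of 3 mod 4 is 3 (since 3·3 = 9 = 2·4 + 1), so t ≡ 3·0 = 0 ≡ 0 (mod 4).
    Then x = 3 + 7·0 = 3, valid modulo lcm(7, 4) = 28: x ≡ 3 (mod 28).
  Combine with x ≡ 5 (mod 11): since gcd(28, 11) = 1, we get a unique residue mod 308.
    Write x = 3 + 28·t and substitute into x ≡ 5 (mod 11): 28·t ≡ 5 − 3 = 2 (mod 11).
    Reduce coefficients mod 11: 6·t ≡ 2 (mod 11).
    The inverse of 6 mod 11 is 2 (since 6·2 = 12 = 1·11 + 1), so t ≡ 2·2 = 4 ≡ 4 (mod 11).
    Then x = 3 + 28·4 = 115, valid modulo lcm(28, 11) = 308: x ≡ 115 (mod 308).
Verify: 115 mod 7 = 3 ✓, 115 mod 4 = 3 ✓, 115 mod 11 = 5 ✓.

x ≡ 115 (mod 308).


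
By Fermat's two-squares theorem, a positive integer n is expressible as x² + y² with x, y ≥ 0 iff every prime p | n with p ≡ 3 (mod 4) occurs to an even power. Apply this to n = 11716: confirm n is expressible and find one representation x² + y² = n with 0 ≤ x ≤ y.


Step 1: Factor n = 11716 = 2^2 · 29 · 101.
Step 2: Check the mod-4 condition on each prime factor: 2 = 2 (special); 29 ≡ 1 (mod 4), exponent 1; 101 ≡ 1 (mod 4), exponent 1.
All primes ≡ 3 (mod 4) appear to even exponent (or don't appear), so by the two-squares theorem n IS expressible as a sum of two squares.
Step 3: Build a representation. Group n = k² · m with k = 2 and m = 29 · 101 = 2929 (a product of primes ≡ 1 (mod 4)); a representation of m scales to one of n via (k·x)² + (k·y)² = k²(x² + y²). Each prime p ≡ 1 (mod 4) is itself a sum of two squares; find a² by testing p − a² for a perfect square:
  29: 29 − 1² = 28, 29 − 2² = 25 = 5² ⇒ 29 = 2² + 5².
  101: 101 − 1² = 100 = 10² ⇒ 101 = 1² + 10².
  Combine using the Brahmagupta–Fibonacci identity (a² + b²)(c² + d²) = (ac − bd)² + (ad + bc)² = (ac + bd)² + (ad − bc)²:
  29 · 101 = 2929: from (2² + 5²)(1² + 10²), take (2·1 − 5·10, 2·10 + 5·1) = (2 − 50, 20 + 5) = (-48, 25); dropping signs (only squares matter) gives (48, 25); check 48² + 25² = 2304 + 625 = 2929 ✓.
  Scale by k = 2: (2·48, 2·25) = (96, 50).
Step 4: Order so x ≤ y and verify: 50² + 96² = 2500 + 9216 = 11716 = n. ✓

n = 11716 = 50² + 96² (one valid representation with x ≤ y).


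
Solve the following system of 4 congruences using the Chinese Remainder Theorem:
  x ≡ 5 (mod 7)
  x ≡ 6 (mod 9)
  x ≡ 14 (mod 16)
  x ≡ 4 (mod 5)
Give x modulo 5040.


Product of moduli M = 7 · 9 · 16 · 5 = 5040.
Merge one congruence at a time:
  Start: x ≡ 5 (mod 7).
  Combine with x ≡ 6 (mod 9); new modulus lcm = 63.
    Write x = 5 + 7·t and substitute into x ≡ 6 (mod 9): 7·t ≡ 6 − 5 = 1 (mod 9).
    The inverse of 7 mod 9 is 4 (since 7·4 = 28 = 3·9 + 1), so t ≡ 4·1 = 4 ≡ 4 (mod 9).
    Then x = 5 + 7·4 = 33, valid modulo lcm(7, 9) = 63: x ≡ 33 (mod 63).
  Combine with x ≡ 14 (mod 16); new modulus lcm = 1008.
    Write x = 33 + 63·t and substitute into x ≡ 14 (mod 16): 63·t ≡ 14 − 33 = -19 (mod 16).
    Reduce coefficients mod 16: 15·t ≡ 13 (mod 16).
    The inverse of 15 mod 16 is 15 (since 15·15 = 225 = 14·16 + 1), so t ≡ 15·13 = 195 ≡ 3 (mod 16).
    Then x = 33 + 63·3 = 222, valid modulo lcm(63, 16) = 1008: x ≡ 222 (mod 1008).
  Combine with x ≡ 4 (mod 5); new modulus lcm = 5040.
    Write x = 222 + 1008·t and substitute into x ≡ 4 (mod 5): 1008·t ≡ 4 − 222 = -218 (mod 5).
    Reduce coefficients mod 5: 3·t ≡ 2 (mod 5).
    The inverse of 3 mod 5 is 2 (since 3·2 = 6 = 1·5 + 1), so t ≡ 2·2 = 4 ≡ 4 (mod 5).
    Then x = 222 + 1008·4 = 4254, valid modulo lcm(1008, 5) = 5040: x ≡ 4254 (mod 5040).
Verify against each original: 4254 mod 7 = 5, 4254 mod 9 = 6, 4254 mod 16 = 14, 4254 mod 5 = 4.

x ≡ 4254 (mod 5040).


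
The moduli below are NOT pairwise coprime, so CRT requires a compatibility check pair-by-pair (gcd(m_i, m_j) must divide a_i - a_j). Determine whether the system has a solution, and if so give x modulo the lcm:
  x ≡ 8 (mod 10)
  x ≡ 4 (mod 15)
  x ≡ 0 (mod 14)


Moduli 10, 15, 14 are not pairwise coprime, so CRT works modulo lcm(m_i) when all pairwise compatibility conditions hold.
Pairwise compatibility: gcd(m_i, m_j) must divide a_i - a_j for every pair.
Merge one congruence at a time:
  Start: x ≡ 8 (mod 10).
  Combine with x ≡ 4 (mod 15): gcd(10, 15) = 5, and 4 - 8 = -4 is NOT divisible by 5.
    ⇒ system is inconsistent (no integer solution).

No solution (the system is inconsistent).


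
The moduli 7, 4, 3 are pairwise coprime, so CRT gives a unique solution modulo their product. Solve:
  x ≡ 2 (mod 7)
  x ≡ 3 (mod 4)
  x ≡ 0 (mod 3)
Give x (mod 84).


Moduli 7, 4, 3 are pairwise coprime; by CRT there is a unique solution modulo M = 7 · 4 · 3 = 84.
Solve pairwise, accumulating the modulus:
  Start with x ≡ 2 (mod 7).
  Combine with x ≡ 3 (mod 4): since gcd(7, 4) = 1, we get a unique residue mod 28.
    Write x = 2 + 7·t and substitute into x ≡ 3 (mod 4): 7·t ≡ 3 − 2 = 1 (mod 4).
    Reduce coefficients mod 4: 3·t ≡ 1 (mod 4).
    The inverse of 3 mod 4 is 3 (since 3·3 = 9 = 2·4 + 1), so t ≡ 3·1 = 3 ≡ 3 (mod 4).
    Then x = 2 + 7·3 = 23, valid modulo lcm(7, 4) = 28: x ≡ 23 (mod 28).
  Combine with x ≡ 0 (mod 3): since gcd(28, 3) = 1, we get a unique residue mod 84.
    Write x = 23 + 28·t and substitute into x ≡ 0 (mod 3): 28·t ≡ 0 − 23 = -23 (mod 3).
    Reduce coefficients mod 3: 1·t ≡ 1 (mod 3).
    So t ≡ 1 (mod 3).
    Then x = 23 + 28·1 = 51, valid modulo lcm(28, 3) = 84: x ≡ 51 (mod 84).
Verify: 51 mod 7 = 2 ✓, 51 mod 4 = 3 ✓, 51 mod 3 = 0 ✓.

x ≡ 51 (mod 84).


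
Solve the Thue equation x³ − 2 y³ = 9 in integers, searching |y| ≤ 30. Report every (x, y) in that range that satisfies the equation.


The equation is x³ - 2y³ = 9. For fixed y, x³ = 2·y³ + 9, so a solution requires the RHS to be a perfect cube.
Strategy: iterate y from -30 to 30, compute RHS = 2·y³ + 9, and check whether it is a (positive or negative) perfect cube.
Check small values of y:
  y = 0: RHS = 9 is not a perfect cube.
  y = 1: RHS = 11 is not a perfect cube.
  y = -1: RHS = 7 is not a perfect cube.
  y = 2: RHS = 25 is not a perfect cube.
  y = -2: RHS = -7 is not a perfect cube.
  y = 3: RHS = 63 is not a perfect cube.
  y = -3: RHS = -45 is not a perfect cube.
Continuing the search up to |y| = 30 finds no solutions either.
No (x, y) in the scanned range satisfies the equation.

No integer solutions with |y| ≤ 30.


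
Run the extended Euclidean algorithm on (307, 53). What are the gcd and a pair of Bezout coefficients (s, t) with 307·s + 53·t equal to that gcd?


Euclidean algorithm on (307, 53) — divide until remainder is 0:
  307 = 5 · 53 + 42
  53 = 1 · 42 + 11
  42 = 3 · 11 + 9
  11 = 1 · 9 + 2
  9 = 4 · 2 + 1
  2 = 2 · 1 + 0
gcd(307, 53) = 1.
Track Bezout coefficients alongside the remainders: start with r₀ = 307 = a·1 + b·0 (s = 1, t = 0) and r₁ = 53 = a·0 + b·1 (s = 0, t = 1); each new remainder r_{k+1} = r_{k-1} − q_k·r_k inherits s_{k+1} = s_{k-1} − q_k·s_k, t_{k+1} = t_{k-1} − q_k·t_k, so r_k = a·s_k + b·t_k at every step:
  q = 5: r = 42, s = 1 − 5·0 = 1, t = 0 − 5·1 = -5  (check: 307·1 + 53·(-5) = 42)
  q = 1: r = 11, s = 0 − 1·1 = -1, t = 1 − 1·(-5) = 6  (check: 307·(-1) + 53·6 = 11)
  q = 3: r = 9, s = 1 − 3·(-1) = 4, t = -5 − 3·6 = -23  (check: 307·4 + 53·(-23) = 9)
  q = 1: r = 2, s = -1 − 1·4 = -5, t = 6 − 1·(-23) = 29  (check: 307·(-5) + 53·29 = 2)
  q = 4: r = 1, s = 4 − 4·(-5) = 24, t = -23 − 4·29 = -139  (check: 307·24 + 53·(-139) = 1)
The row with r = 1 (the gcd) gives the Bezout coefficients s = 24, t = -139.
Result: 307 · (24) + 53 · (-139) = 1.

gcd(307, 53) = 1; s = 24, t = -139 (check: 307·24 + 53·(-139) = 1).


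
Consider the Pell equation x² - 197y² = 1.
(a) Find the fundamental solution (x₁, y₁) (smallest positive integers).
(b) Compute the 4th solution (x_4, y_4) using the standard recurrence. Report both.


Step 1: Find the fundamental solution (x₁, y₁) of x² - 197y² = 1.
  Expand √197 as a continued fraction. a₀ = ⌊√197⌋ = 14; iterate m_{k+1} = d_k·a_k − m_k, d_{k+1} = (197 − m_{k+1}²)/d_k, a_{k+1} = ⌊(a₀ + m_{k+1})/d_{k+1}⌋ (starting m₀ = 0, d₀ = 1), with convergents p_k = a_k·p_{k-1} + p_{k-2}, q_k = a_k·q_{k-1} + q_{k-2} (p₋₁ = 1, q₋₁ = 0):
  k = 0: a₀ = 14; p₀/q₀ = 14/1; p₀² − 197·q₀² = 196 − 197 = -1.
  k = 1: m = 14, d = 1, a = ⌊(14 + 14)/1⌋ = 28; p/q = (28·14 + 1)/(28·1 + 0) = 393/28; p² − 197·q² = 154449 − 154448 = 1.
  The first convergent with p² − 197·q² = 1 gives the fundamental solution (x₁, y₁) = (393, 28).
Step 2: Apply the recurrence (x_{n+1}, y_{n+1}) = (x₁x_n + 197y₁y_n, x₁y_n + y₁x_n) repeatedly.
  From (x_1, y_1) = (393, 28): x_2 = 393·393 + 197·28·28 = 308897; y_2 = 393·28 + 28·393 = 22008.
  From (x_2, y_2) = (308897, 22008): x_3 = 393·308897 + 197·28·22008 = 242792649; y_3 = 393·22008 + 28·308897 = 17298260.
  From (x_3, y_3) = (242792649, 17298260): x_4 = 393·242792649 + 197·28·17298260 = 190834713217; y_4 = 393·17298260 + 28·242792649 = 13596410352.
Step 3: Verify x_4² - 197·y_4² = 36417887768614634489089 - 36417887768614634489088 = 1 (should be 1). ✓

(x_1, y_1) = (393, 28); (x_4, y_4) = (190834713217, 13596410352).


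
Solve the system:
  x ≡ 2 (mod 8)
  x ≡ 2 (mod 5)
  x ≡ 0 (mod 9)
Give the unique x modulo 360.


Moduli 8, 5, 9 are pairwise coprime; by CRT there is a unique solution modulo M = 8 · 5 · 9 = 360.
Solve pairwise, accumulating the modulus:
  Start with x ≡ 2 (mod 8).
  Combine with x ≡ 2 (mod 5): since gcd(8, 5) = 1, we get a unique residue mod 40.
    Write x = 2 + 8·t and substitute into x ≡ 2 (mod 5): 8·t ≡ 2 − 2 = 0 (mod 5).
    Reduce coefficients mod 5: 3·t ≡ 0 (mod 5).
    The inverse of 3 mod 5 is 2 (since 3·2 = 6 = 1·5 + 1), so t ≡ 2·0 = 0 ≡ 0 (mod 5).
    Then x = 2 + 8·0 = 2, valid modulo lcm(8, 5) = 40: x ≡ 2 (mod 40).
  Combine with x ≡ 0 (mod 9): since gcd(40, 9) = 1, we get a unique residue mod 360.
    Write x = 2 + 40·t and substitute into x ≡ 0 (mod 9): 40·t ≡ 0 − 2 = -2 (mod 9).
    Reduce coefficients mod 9: 4·t ≡ 7 (mod 9).
    The inverse of 4 mod 9 is 7 (since 4·7 = 28 = 3·9 + 1), so t ≡ 7·7 = 49 ≡ 4 (mod 9).
    Then x = 2 + 40·4 = 162, valid modulo lcm(40, 9) = 360: x ≡ 162 (mod 360).
Verify: 162 mod 8 = 2 ✓, 162 mod 5 = 2 ✓, 162 mod 9 = 0 ✓.

x ≡ 162 (mod 360).


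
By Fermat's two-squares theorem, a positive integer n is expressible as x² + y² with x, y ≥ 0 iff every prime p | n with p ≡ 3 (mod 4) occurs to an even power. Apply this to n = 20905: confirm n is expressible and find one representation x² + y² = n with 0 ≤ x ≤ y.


Step 1: Factor n = 20905 = 5 · 37 · 113.
Step 2: Check the mod-4 condition on each prime factor: 5 ≡ 1 (mod 4), exponent 1; 37 ≡ 1 (mod 4), exponent 1; 113 ≡ 1 (mod 4), exponent 1.
All primes ≡ 3 (mod 4) appear to even exponent (or don't appear), so by the two-squares theorem n IS expressible as a sum of two squares.
Step 3: Build a representation. Here n = 5 · 37 · 113 is a product of primes ≡ 1 (mod 4). Each prime p ≡ 1 (mod 4) is itself a sum of two squares; find a² by testing p − a² for a perfect square:
  5: 5 − 1² = 4 = 2² ⇒ 5 = 1² + 2².
  37: 37 − 1² = 36 = 6² ⇒ 37 = 1² + 6².
  113: 113 − 1² = 112, 113 − 2² = 109, 113 − 3² = 104, 113 − 4² = 97, 113 − 5² = 88, 113 − 6² = 77, 113 − 7² = 64 = 8² ⇒ 113 = 7² + 8².
  Combine using the Brahmagupta–Fibonacci identity (a² + b²)(c² + d²) = (ac − bd)² + (ad + bc)² = (ac + bd)² + (ad − bc)²:
  5 · 37 = 185: from (1² + 2²)(1² + 6²), take (1·1 − 2·6, 1·6 + 2·1) = (1 − 12, 6 + 2) = (-11, 8); dropping signs (only squares matter) gives (11, 8); check 11² + 8² = 121 + 64 = 185 ✓.
  185 · 113 = 20905: from (11² + 8²)(7² + 8²), take (11·7 − 8·8, 11·8 + 8·7) = (77 − 64, 88 + 56) = (13, 144); check 13² + 144² = 169 + 20736 = 20905 ✓.
Step 4: Order so x ≤ y and verify: 13² + 144² = 169 + 20736 = 20905 = n. ✓

n = 20905 = 13² + 144² (one valid representation with x ≤ y).


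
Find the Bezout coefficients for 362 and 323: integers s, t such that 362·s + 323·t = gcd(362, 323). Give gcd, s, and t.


Euclidean algorithm on (362, 323) — divide until remainder is 0:
  362 = 1 · 323 + 39
  323 = 8 · 39 + 11
  39 = 3 · 11 + 6
  11 = 1 · 6 + 5
  6 = 1 · 5 + 1
  5 = 5 · 1 + 0
gcd(362, 323) = 1.
Track Bezout coefficients alongside the remainders: start with r₀ = 362 = a·1 + b·0 (s = 1, t = 0) and r₁ = 323 = a·0 + b·1 (s = 0, t = 1); each new remainder r_{k+1} = r_{k-1} − q_k·r_k inherits s_{k+1} = s_{k-1} − q_k·s_k, t_{k+1} = t_{k-1} − q_k·t_k, so r_k = a·s_k + b·t_k at every step:
  q = 1: r = 39, s = 1 − 1·0 = 1, t = 0 − 1·1 = -1  (check: 362·1 + 323·(-1) = 39)
  q = 8: r = 11, s = 0 − 8·1 = -8, t = 1 − 8·(-1) = 9  (check: 362·(-8) + 323·9 = 11)
  q = 3: r = 6, s = 1 − 3·(-8) = 25, t = -1 − 3·9 = -28  (check: 362·25 + 323·(-28) = 6)
  q = 1: r = 5, s = -8 − 1·25 = -33, t = 9 − 1·(-28) = 37  (check: 362·(-33) + 323·37 = 5)
  q = 1: r = 1, s = 25 − 1·(-33) = 58, t = -28 − 1·37 = -65  (check: 362·58 + 323·(-65) = 1)
The row with r = 1 (the gcd) gives the Bezout coefficients s = 58, t = -65.
Result: 362 · (58) + 323 · (-65) = 1.

gcd(362, 323) = 1; s = 58, t = -65 (check: 362·58 + 323·(-65) = 1).


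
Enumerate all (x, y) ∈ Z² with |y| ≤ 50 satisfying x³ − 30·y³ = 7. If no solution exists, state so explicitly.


The equation is x³ - 30y³ = 7. For fixed y, x³ = 30·y³ + 7, so a solution requires the RHS to be a perfect cube.
Strategy: iterate y from -50 to 50, compute RHS = 30·y³ + 7, and check whether it is a (positive or negative) perfect cube.
Check small values of y:
  y = 0: RHS = 7 is not a perfect cube.
  y = 1: RHS = 37 is not a perfect cube.
  y = -1: RHS = -23 is not a perfect cube.
  y = 2: RHS = 247 is not a perfect cube.
  y = -2: RHS = -233 is not a perfect cube.
  y = 3: RHS = 817 is not a perfect cube.
  y = -3: RHS = -803 is not a perfect cube.
Continuing the search up to |y| = 50 finds no solutions either.
No (x, y) in the scanned range satisfies the equation.

No integer solutions with |y| ≤ 50.


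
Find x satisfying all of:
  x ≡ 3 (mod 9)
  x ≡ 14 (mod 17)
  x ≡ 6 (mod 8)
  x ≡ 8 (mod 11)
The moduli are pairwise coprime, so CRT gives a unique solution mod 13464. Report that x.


Product of moduli M = 9 · 17 · 8 · 11 = 13464.
Merge one congruence at a time:
  Start: x ≡ 3 (mod 9).
  Combine with x ≡ 14 (mod 17); new modulus lcm = 153.
    Write x = 3 + 9·t and substitute into x ≡ 14 (mod 17): 9·t ≡ 14 − 3 = 11 (mod 17).
    The inverse of 9 mod 17 is 2 (since 9·2 = 18 = 1·17 + 1), so t ≡ 2·11 = 22 ≡ 5 (mod 17).
    Then x = 3 + 9·5 = 48, valid modulo lcm(9, 17) = 153: x ≡ 48 (mod 153).
  Combine with x ≡ 6 (mod 8); new modulus lcm = 1224.
    Write x = 48 + 153·t and substitute into x ≡ 6 (mod 8): 153·t ≡ 6 − 48 = -42 (mod 8).
    Reduce coefficients mod 8: 1·t ≡ 6 (mod 8).
    So t ≡ 6 (mod 8).
    Then x = 48 + 153·6 = 966, valid modulo lcm(153, 8) = 1224: x ≡ 966 (mod 1224).
  Combine with x ≡ 8 (mod 11); new modulus lcm = 13464.
    Write x = 966 + 1224·t and substitute into x ≡ 8 (mod 11): 1224·t ≡ 8 − 966 = -958 (mod 11).
    Reduce coefficients mod 11: 3·t ≡ 10 (mod 11).
    The inverse of 3 mod 11 is 4 (since 3·4 = 12 = 1·11 + 1), so t ≡ 4·10 = 40 ≡ 7 (mod 11).
    Then x = 966 + 1224·7 = 9534, valid modulo lcm(1224, 11) = 13464: x ≡ 9534 (mod 13464).
Verify against each original: 9534 mod 9 = 3, 9534 mod 17 = 14, 9534 mod 8 = 6, 9534 mod 11 = 8.

x ≡ 9534 (mod 13464).


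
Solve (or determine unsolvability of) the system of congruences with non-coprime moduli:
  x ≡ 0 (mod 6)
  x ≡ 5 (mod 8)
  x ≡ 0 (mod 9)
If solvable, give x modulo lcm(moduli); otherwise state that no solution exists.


Moduli 6, 8, 9 are not pairwise coprime, so CRT works modulo lcm(m_i) when all pairwise compatibility conditions hold.
Pairwise compatibility: gcd(m_i, m_j) must divide a_i - a_j for every pair.
Merge one congruence at a time:
  Start: x ≡ 0 (mod 6).
  Combine with x ≡ 5 (mod 8): gcd(6, 8) = 2, and 5 - 0 = 5 is NOT divisible by 2.
    ⇒ system is inconsistent (no integer solution).

No solution (the system is inconsistent).


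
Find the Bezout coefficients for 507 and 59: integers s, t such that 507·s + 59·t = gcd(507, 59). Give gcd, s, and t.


Euclidean algorithm on (507, 59) — divide until remainder is 0:
  507 = 8 · 59 + 35
  59 = 1 · 35 + 24
  35 = 1 · 24 + 11
  24 = 2 · 11 + 2
  11 = 5 · 2 + 1
  2 = 2 · 1 + 0
gcd(507, 59) = 1.
Track Bezout coefficients alongside the remainders: start with r₀ = 507 = a·1 + b·0 (s = 1, t = 0) and r₁ = 59 = a·0 + b·1 (s = 0, t = 1); each new remainder r_{k+1} = r_{k-1} − q_k·r_k inherits s_{k+1} = s_{k-1} − q_k·s_k, t_{k+1} = t_{k-1} − q_k·t_k, so r_k = a·s_k + b·t_k at every step:
  q = 8: r = 35, s = 1 − 8·0 = 1, t = 0 − 8·1 = -8  (check: 507·1 + 59·(-8) = 35)
  q = 1: r = 24, s = 0 − 1·1 = -1, t = 1 − 1·(-8) = 9  (check: 507·(-1) + 59·9 = 24)
  q = 1: r = 11, s = 1 − 1·(-1) = 2, t = -8 − 1·9 = -17  (check: 507·2 + 59·(-17) = 11)
  q = 2: r = 2, s = -1 − 2·2 = -5, t = 9 − 2·(-17) = 43  (check: 507·(-5) + 59·43 = 2)
  q = 5: r = 1, s = 2 − 5·(-5) = 27, t = -17 − 5·43 = -232  (check: 507·27 + 59·(-232) = 1)
The row with r = 1 (the gcd) gives the Bezout coefficients s = 27, t = -232.
Result: 507 · (27) + 59 · (-232) = 1.

gcd(507, 59) = 1; s = 27, t = -232 (check: 507·27 + 59·(-232) = 1).


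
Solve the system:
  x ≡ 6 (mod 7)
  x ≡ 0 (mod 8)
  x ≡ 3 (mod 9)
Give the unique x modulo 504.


Moduli 7, 8, 9 are pairwise coprime; by CRT there is a unique solution modulo M = 7 · 8 · 9 = 504.
Solve pairwise, accumulating the modulus:
  Start with x ≡ 6 (mod 7).
  Combine with x ≡ 0 (mod 8): since gcd(7, 8) = 1, we get a unique residue mod 56.
    Write x = 6 + 7·t and substitute into x ≡ 0 (mod 8): 7·t ≡ 0 − 6 = -6 (mod 8).
    Reduce coefficients mod 8: 7·t ≡ 2 (mod 8).
    The inverse of 7 mod 8 is 7 (since 7·7 = 49 = 6·8 + 1), so t ≡ 7·2 = 14 ≡ 6 (mod 8).
    Then x = 6 + 7·6 = 48, valid modulo lcm(7, 8) = 56: x ≡ 48 (mod 56).
  Combine with x ≡ 3 (mod 9): since gcd(56, 9) = 1, we get a unique residue mod 504.
    Write x = 48 + 56·t and substitute into x ≡ 3 (mod 9): 56·t ≡ 3 − 48 = -45 (mod 9).
    Reduce coefficients mod 9: 2·t ≡ 0 (mod 9).
    The inverse of 2 mod 9 is 5 (since 2·5 = 10 = 1·9 + 1), so t ≡ 5·0 = 0 ≡ 0 (mod 9).
    Then x = 48 + 56·0 = 48, valid modulo lcm(56, 9) = 504: x ≡ 48 (mod 504).
Verify: 48 mod 7 = 6 ✓, 48 mod 8 = 0 ✓, 48 mod 9 = 3 ✓.

x ≡ 48 (mod 504).


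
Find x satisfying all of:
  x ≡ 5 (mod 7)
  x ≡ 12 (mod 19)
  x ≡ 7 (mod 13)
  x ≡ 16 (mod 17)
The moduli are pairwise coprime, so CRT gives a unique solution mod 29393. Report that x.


Product of moduli M = 7 · 19 · 13 · 17 = 29393.
Merge one congruence at a time:
  Start: x ≡ 5 (mod 7).
  Combine with x ≡ 12 (mod 19); new modulus lcm = 133.
    Write x = 5 + 7·t and substitute into x ≡ 12 (mod 19): 7·t ≡ 12 − 5 = 7 (mod 19).
    The inverse of 7 mod 19 is 11 (since 7·11 = 77 = 4·19 + 1), so t ≡ 11·7 = 77 ≡ 1 (mod 19).
    Then x = 5 + 7·1 = 12, valid modulo lcm(7, 19) = 133: x ≡ 12 (mod 133).
  Combine with x ≡ 7 (mod 13); new modulus lcm = 1729.
    Write x = 12 + 133·t and substitute into x ≡ 7 (mod 13): 133·t ≡ 7 − 12 = -5 (mod 13).
    Reduce coefficients mod 13: 3·t ≡ 8 (mod 13).
    The inverse of 3 mod 13 is 9 (since 3·9 = 27 = 2·13 + 1), so t ≡ 9·8 = 72 ≡ 7 (mod 13).
    Then x = 12 + 133·7 = 943, valid modulo lcm(133, 13) = 1729: x ≡ 943 (mod 1729).
  Combine with x ≡ 16 (mod 17); new modulus lcm = 29393.
    Write x = 943 + 1729·t and substitute into x ≡ 16 (mod 17): 1729·t ≡ 16 − 943 = -927 (mod 17).
    Reduce coefficients mod 17: 12·t ≡ 8 (mod 17).
    The inverse of 12 mod 17 is 10 (since 12·10 = 120 = 7·17 + 1), so t ≡ 10·8 = 80 ≡ 12 (mod 17).
    Then x = 943 + 1729·12 = 21691, valid modulo lcm(1729, 17) = 29393: x ≡ 21691 (mod 29393).
Verify against each original: 21691 mod 7 = 5, 21691 mod 19 = 12, 21691 mod 13 = 7, 21691 mod 17 = 16.

x ≡ 21691 (mod 29393).


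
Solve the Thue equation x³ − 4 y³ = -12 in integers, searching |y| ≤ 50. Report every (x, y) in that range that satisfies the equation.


The equation is x³ - 4y³ = -12. For fixed y, x³ = 4·y³ − 12, so a solution requires the RHS to be a perfect cube.
Strategy: iterate y from -50 to 50, compute RHS = 4·y³ − 12, and check whether it is a (positive or negative) perfect cube.
Check small values of y:
  y = 0: RHS = -12 is not a perfect cube.
  y = 1: RHS = -8 = (-2)³ ⇒ x = -2 works.
  y = -1: RHS = -16 is not a perfect cube.
  y = 2: RHS = 20 is not a perfect cube.
  y = -2: RHS = -44 is not a perfect cube.
  y = 3: RHS = 96 is not a perfect cube.
  y = -3: RHS = -120 is not a perfect cube.
Continuing, at y = -5: RHS = -512 = (-8)³ ⇒ x = -8 works.
Searching the remaining y in |y| ≤ 50 finds no further solutions.
Collected solutions: (-2, 1), (-8, -5).

Solutions (with |y| ≤ 50): (-2, 1), (-8, -5).


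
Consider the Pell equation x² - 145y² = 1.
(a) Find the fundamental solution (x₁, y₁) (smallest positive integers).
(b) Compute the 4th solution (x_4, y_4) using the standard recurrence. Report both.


Step 1: Find the fundamental solution (x₁, y₁) of x² - 145y² = 1.
  Expand √145 as a continued fraction. a₀ = ⌊√145⌋ = 12; iterate m_{k+1} = d_k·a_k − m_k, d_{k+1} = (145 − m_{k+1}²)/d_k, a_{k+1} = ⌊(a₀ + m_{k+1})/d_{k+1}⌋ (starting m₀ = 0, d₀ = 1), with convergents p_k = a_k·p_{k-1} + p_{k-2}, q_k = a_k·q_{k-1} + q_{k-2} (p₋₁ = 1, q₋₁ = 0):
  k = 0: a₀ = 12; p₀/q₀ = 12/1; p₀² − 145·q₀² = 144 − 145 = -1.
  k = 1: m = 12, d = 1, a = ⌊(12 + 12)/1⌋ = 24; p/q = (24·12 + 1)/(24·1 + 0) = 289/24; p² − 145·q² = 83521 − 83520 = 1.
  The first convergent with p² − 145·q² = 1 gives the fundamental solution (x₁, y₁) = (289, 24).
Step 2: Apply the recurrence (x_{n+1}, y_{n+1}) = (x₁x_n + 145y₁y_n, x₁y_n + y₁x_n) repeatedly.
  From (x_1, y_1) = (289, 24): x_2 = 289·289 + 145·24·24 = 167041; y_2 = 289·24 + 24·289 = 13872.
  From (x_2, y_2) = (167041, 13872): x_3 = 289·167041 + 145·24·13872 = 96549409; y_3 = 289·13872 + 24·167041 = 8017992.
  From (x_3, y_3) = (96549409, 8017992): x_4 = 289·96549409 + 145·24·8017992 = 55805391361; y_4 = 289·8017992 + 24·96549409 = 4634385504.
Step 3: Verify x_4² - 145·y_4² = 3114241704954373432321 - 3114241704954373432320 = 1 (should be 1). ✓

(x_1, y_1) = (289, 24); (x_4, y_4) = (55805391361, 4634385504).


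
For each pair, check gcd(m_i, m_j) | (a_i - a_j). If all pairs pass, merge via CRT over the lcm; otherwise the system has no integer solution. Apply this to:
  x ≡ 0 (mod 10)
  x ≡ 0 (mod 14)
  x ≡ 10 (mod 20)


Moduli 10, 14, 20 are not pairwise coprime, so CRT works modulo lcm(m_i) when all pairwise compatibility conditions hold.
Pairwise compatibility: gcd(m_i, m_j) must divide a_i - a_j for every pair.
Merge one congruence at a time:
  Start: x ≡ 0 (mod 10).
  Combine with x ≡ 0 (mod 14): gcd(10, 14) = 2; 0 - 0 = 0, which IS divisible by 2, so compatible.
    Write x = 0 + 10·t and substitute into x ≡ 0 (mod 14): 10·t ≡ 0 − 0 = 0 (mod 14).
    Divide the congruence (and modulus) by g = 2: 5·t ≡ 0 (mod 7).
    The inverse of 5 mod 7 is 3 (since 5·3 = 15 = 2·7 + 1), so t ≡ 3·0 = 0 ≡ 0 (mod 7).
    Then x = 0 + 10·0 = 0, valid modulo lcm(10, 14) = 70: x ≡ 0 (mod 70).
  Combine with x ≡ 10 (mod 20): gcd(70, 20) = 10; 10 - 0 = 10, which IS divisible by 10, so compatible.
    Write x = 0 + 70·t and substitute into x ≡ 10 (mod 20): 70·t ≡ 10 − 0 = 10 (mod 20).
    Divide the congruence (and modulus) by g = 10: 7·t ≡ 1 (mod 2).
    Reduce coefficients mod 2: 1·t ≡ 1 (mod 2).
    So t ≡ 1 (mod 2).
    Then x = 0 + 70·1 = 70, valid modulo lcm(70, 20) = 140: x ≡ 70 (mod 140).
Verify: 70 mod 10 = 0, 70 mod 14 = 0, 70 mod 20 = 10.

x ≡ 70 (mod 140).


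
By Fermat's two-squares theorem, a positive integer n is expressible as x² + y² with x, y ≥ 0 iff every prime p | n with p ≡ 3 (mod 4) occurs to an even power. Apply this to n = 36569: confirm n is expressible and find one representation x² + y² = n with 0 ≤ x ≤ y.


Step 1: Factor n = 36569 = 13 · 29 · 97.
Step 2: Check the mod-4 condition on each prime factor: 13 ≡ 1 (mod 4), exponent 1; 29 ≡ 1 (mod 4), exponent 1; 97 ≡ 1 (mod 4), exponent 1.
All primes ≡ 3 (mod 4) appear to even exponent (or don't appear), so by the two-squares theorem n IS expressible as a sum of two squares.
Step 3: Build a representation. Here n = 13 · 29 · 97 is a product of primes ≡ 1 (mod 4). Each prime p ≡ 1 (mod 4) is itself a sum of two squares; find a² by testing p − a² for a perfect square:
  13: 13 − 1² = 12, 13 − 2² = 9 = 3² ⇒ 13 = 2² + 3².
  29: 29 − 1² = 28, 29 − 2² = 25 = 5² ⇒ 29 = 2² + 5².
  97: 97 − 1² = 96, 97 − 2² = 93, 97 − 3² = 88, 97 − 4² = 81 = 9² ⇒ 97 = 4² + 9².
  Combine using the Brahmagupta–Fibonacci identity (a² + b²)(c² + d²) = (ac − bd)² + (ad + bc)² = (ac + bd)² + (ad − bc)²:
  13 · 29 = 377: from (2² + 3²)(2² + 5²), take (2·2 − 3·5, 2·5 + 3·2) = (4 − 15, 10 + 6) = (-11, 16); dropping signs (only squares matter) gives (11, 16); check 11² + 16² = 121 + 256 = 377 ✓.
  377 · 97 = 36569: from (11² + 16²)(4² + 9²), take (11·4 − 16·9, 11·9 + 16·4) = (44 − 144, 99 + 64) = (-100, 163); dropping signs (only squares matter) gives (100, 163); check 100² + 163² = 10000 + 26569 = 36569 ✓.
Step 4: Order so x ≤ y and verify: 100² + 163² = 10000 + 26569 = 36569 = n. ✓

n = 36569 = 100² + 163² (one valid representation with x ≤ y).


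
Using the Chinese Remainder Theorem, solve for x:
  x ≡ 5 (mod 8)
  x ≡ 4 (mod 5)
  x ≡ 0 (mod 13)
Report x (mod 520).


Moduli 8, 5, 13 are pairwise coprime; by CRT there is a unique solution modulo M = 8 · 5 · 13 = 520.
Solve pairwise, accumulating the modulus:
  Start with x ≡ 5 (mod 8).
  Combine with x ≡ 4 (mod 5): since gcd(8, 5) = 1, we get a unique residue mod 40.
    Write x = 5 + 8·t and substitute into x ≡ 4 (mod 5): 8·t ≡ 4 − 5 = -1 (mod 5).
    Reduce coefficients mod 5: 3·t ≡ 4 (mod 5).
    The inverse of 3 mod 5 is 2 (since 3·2 = 6 = 1·5 + 1), so t ≡ 2·4 = 8 ≡ 3 (mod 5).
    Then x = 5 + 8·3 = 29, valid modulo lcm(8, 5) = 40: x ≡ 29 (mod 40).
  Combine with x ≡ 0 (mod 13): since gcd(40, 13) = 1, we get a unique residue mod 520.
    Write x = 29 + 40·t and substitute into x ≡ 0 (mod 13): 40·t ≡ 0 − 29 = -29 (mod 13).
    Reduce coefficients mod 13: 1·t ≡ 10 (mod 13).
    So t ≡ 10 (mod 13).
    Then x = 29 + 40·10 = 429, valid modulo lcm(40, 13) = 520: x ≡ 429 (mod 520).
Verify: 429 mod 8 = 5 ✓, 429 mod 5 = 4 ✓, 429 mod 13 = 0 ✓.

x ≡ 429 (mod 520).


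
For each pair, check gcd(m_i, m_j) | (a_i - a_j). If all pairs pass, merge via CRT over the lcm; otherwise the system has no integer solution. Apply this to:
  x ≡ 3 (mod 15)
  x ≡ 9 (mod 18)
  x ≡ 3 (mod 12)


Moduli 15, 18, 12 are not pairwise coprime, so CRT works modulo lcm(m_i) when all pairwise compatibility conditions hold.
Pairwise compatibility: gcd(m_i, m_j) must divide a_i - a_j for every pair.
Merge one congruence at a time:
  Start: x ≡ 3 (mod 15).
  Combine with x ≡ 9 (mod 18): gcd(15, 18) = 3; 9 - 3 = 6, which IS divisible by 3, so compatible.
    Write x = 3 + 15·t and substitute into x ≡ 9 (mod 18): 15·t ≡ 9 − 3 = 6 (mod 18).
    Divide the congruence (and modulus) by g = 3: 5·t ≡ 2 (mod 6).
    The inverse of 5 mod 6 is 5 (since 5·5 = 25 = 4·6 + 1), so t ≡ 5·2 = 10 ≡ 4 (mod 6).
    Then x = 3 + 15·4 = 63, valid modulo lcm(15, 18) = 90: x ≡ 63 (mod 90).
  Combine with x ≡ 3 (mod 12): gcd(90, 12) = 6; 3 - 63 = -60, which IS divisible by 6, so compatible.
    Write x = 63 + 90·t and substitute into x ≡ 3 (mod 12): 90·t ≡ 3 − 63 = -60 (mod 12).
    Divide the congruence (and modulus) by g = 6: 15·t ≡ -10 (mod 2).
    Reduce coefficients mod 2: 1·t ≡ 0 (mod 2).
    So t ≡ 0 (mod 2).
    Then x = 63 + 90·0 = 63, valid modulo lcm(90, 12) = 180: x ≡ 63 (mod 180).
Verify: 63 mod 15 = 3, 63 mod 18 = 9, 63 mod 12 = 3.

x ≡ 63 (mod 180).
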